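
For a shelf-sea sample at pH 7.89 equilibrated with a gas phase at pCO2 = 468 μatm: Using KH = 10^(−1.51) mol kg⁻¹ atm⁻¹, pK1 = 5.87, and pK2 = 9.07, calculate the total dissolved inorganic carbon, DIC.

[CO2*] = KH · pCO2 = 10^(−1.51) × 468×10^-6 = 1.446×10^-5 mol/kg
α₀ = 1/(1 + K1/[H⁺] + K1K2/[H⁺]²) = 1/(1 + 10^+2.02 + 10^+0.84) = 0.008879
DIC = [CO2*]/α₀ = 1.446×10^-5 / 0.008879 = 1.63 mmol/kg

DIC = 1.63 mmol/kg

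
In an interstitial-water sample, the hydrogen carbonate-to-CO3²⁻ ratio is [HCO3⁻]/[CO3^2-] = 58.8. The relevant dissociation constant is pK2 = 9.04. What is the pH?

pH = 7.27

From K2 = [H⁺][CO3^2-]/[HCO3⁻]:  pH = pK2 − log₁₀([HCO3⁻]/[CO3^2-])
log₁₀(58.8) = +1.769
pH = 9.04 − (+1.769) = 7.27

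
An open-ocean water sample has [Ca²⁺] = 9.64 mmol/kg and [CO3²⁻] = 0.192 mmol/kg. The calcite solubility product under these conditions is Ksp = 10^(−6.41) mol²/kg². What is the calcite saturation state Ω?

Ksp = 10^(−6.41) = 3.890×10^-7
Ω = [Ca²⁺][CO3²⁻]/Ksp = (9.64×10^-3)(0.192×10^-3) / 3.890×10^-7 = 4.76

Ω = 4.76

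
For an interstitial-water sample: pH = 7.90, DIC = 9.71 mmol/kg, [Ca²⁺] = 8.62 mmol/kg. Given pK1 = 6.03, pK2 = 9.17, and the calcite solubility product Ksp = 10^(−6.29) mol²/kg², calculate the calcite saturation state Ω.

Ω = 8.21

α₂ = 1 / (1 + [H⁺]/K2 + [H⁺]²/(K1K2)) = 1 / (1 + 10^+1.27 + 10^-0.60)
   = 1 / (1 + 18.621 + 0.25119) = 1/19.872 = 0.05032
[CO3²⁻] = α₂ × DIC = 0.05032 × 9.71 = 0.4886 mmol/kg
Ksp = 10^(−6.29) = 5.129×10^-7
Ω = [Ca²⁺][CO3²⁻]/Ksp = (8.62×10^-3)(4.886×10^-4) / 5.129×10^-7 = 8.21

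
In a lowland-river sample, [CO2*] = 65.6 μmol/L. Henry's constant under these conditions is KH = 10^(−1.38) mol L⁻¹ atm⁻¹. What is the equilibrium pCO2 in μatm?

pCO2 = 1570 μatm

KH = 10^(−1.38) = 4.169×10^-2 mol L⁻¹ atm⁻¹
pCO2 = [CO2*]/KH = 65.6×10^-6 / 4.169×10^-2 = 1.57×10^-3 atm = 1570 μatm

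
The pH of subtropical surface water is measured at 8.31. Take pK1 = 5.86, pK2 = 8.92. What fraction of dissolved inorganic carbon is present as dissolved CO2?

α₀ = 1 / (1 + K1/[H⁺] + K1K2/[H⁺]²) = 1 / (1 + 10^+2.45 + 10^+1.84)
   = 1 / (1 + 281.84 + 69.183) = 1/352.02 = 0.002841

α₀ = 0.00284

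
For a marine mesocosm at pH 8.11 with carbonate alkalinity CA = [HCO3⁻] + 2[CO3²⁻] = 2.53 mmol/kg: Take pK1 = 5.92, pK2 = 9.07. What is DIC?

DIC = 2.32 mmol/kg

CA = [HCO3⁻] + 2[CO3²⁻] = (α₁ + 2α₂)·DIC
At pH 8.11: [H⁺]/K1 = 10^-2.19 = 0.0064565, K2/[H⁺] = 10^-0.96 = 0.10965
α₁ = 1/(1 + 0.0064565 + 0.10965) = 1/1.1161 = 0.8960; α₂ = α₁·K2/[H⁺] = 0.09824
α₁ + 2α₂ = 1.0925
DIC = CA / (α₁ + 2α₂) = 2.53 / 1.0925 = 2.32 mmol/kg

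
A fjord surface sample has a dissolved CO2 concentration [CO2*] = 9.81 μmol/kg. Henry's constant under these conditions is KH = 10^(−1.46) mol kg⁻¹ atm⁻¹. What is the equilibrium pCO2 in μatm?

pCO2 = 283 μatm

KH = 10^(−1.46) = 3.467×10^-2 mol kg⁻¹ atm⁻¹
pCO2 = [CO2*]/KH = 9.81×10^-6 / 3.467×10^-2 = 2.83×10^-4 atm = 283 μatm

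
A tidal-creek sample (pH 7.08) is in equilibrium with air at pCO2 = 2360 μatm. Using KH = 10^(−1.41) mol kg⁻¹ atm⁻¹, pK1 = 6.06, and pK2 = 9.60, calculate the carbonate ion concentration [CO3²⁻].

[CO3²⁻] = 2.90 μmol/kg

[CO2*] = KH · pCO2 = 10^(−1.41) × 2360×10^-6 = 9.181×10^-5 mol/kg
α₀ = 1/(1 + K1/[H⁺] + K1K2/[H⁺]²) = 1/(1 + 10^+1.02 + 10^-1.50) = 0.08693
DIC = [CO2*]/α₀ = 9.181×10^-5 / 0.08693 = 1.056 mmol/kg
[CO3²⁻] = α₂·DIC; α₂ = 0.002749, so [CO3²⁻] = 0.002749 × 1.056 = 0.00290 mmol/kg = 2.90 μmol/kg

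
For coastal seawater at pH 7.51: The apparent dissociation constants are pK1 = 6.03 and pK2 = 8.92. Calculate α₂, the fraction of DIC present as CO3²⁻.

α₂ = 0.0363

α₂ = 1 / (1 + [H⁺]/K2 + [H⁺]²/(K1K2)) = 1 / (1 + 10^+1.41 + 10^-0.07)
   = 1 / (1 + 25.704 + 0.85114) = 1/27.555 = 0.03629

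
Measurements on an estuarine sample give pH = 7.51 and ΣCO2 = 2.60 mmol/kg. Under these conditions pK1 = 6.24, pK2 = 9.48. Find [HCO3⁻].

α₁ = 1 / (1 + [H⁺]/K1 + K2/[H⁺]) = 1 / (1 + 10^-1.27 + 10^-1.97)
   = 1 / (1 + 0.053703 + 0.010715) = 1/1.0644 = 0.9395
[HCO3⁻] = α₁ × DIC = 0.9395 × 2.60 = 2.44 mmol/kg

[HCO3⁻] = 2.44 mmol/kg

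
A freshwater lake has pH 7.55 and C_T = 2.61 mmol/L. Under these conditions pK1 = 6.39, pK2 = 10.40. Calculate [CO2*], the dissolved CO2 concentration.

α₀ = 1 / (1 + K1/[H⁺] + K1K2/[H⁺]²) = 1 / (1 + 10^+1.16 + 10^-1.69)
   = 1 / (1 + 14.454 + 0.020417) = 1/15.475 = 0.06462
[CO2*] = α₀ × DIC = 0.06462 × 2.61 = 0.169 mmol/L

[CO2*] = 0.169 mmol/L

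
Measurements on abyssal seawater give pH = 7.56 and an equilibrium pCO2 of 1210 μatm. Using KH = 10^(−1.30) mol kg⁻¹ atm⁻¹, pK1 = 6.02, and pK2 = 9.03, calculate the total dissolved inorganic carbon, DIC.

DIC = 2.23 mmol/kg

[CO2*] = KH · pCO2 = 10^(−1.30) × 1210×10^-6 = 6.064×10^-5 mol/kg
α₀ = 1/(1 + K1/[H⁺] + K1K2/[H⁺]²) = 1/(1 + 10^+1.54 + 10^+0.07) = 0.02714
DIC = [CO2*]/α₀ = 6.064×10^-5 / 0.02714 = 2.23 mmol/kg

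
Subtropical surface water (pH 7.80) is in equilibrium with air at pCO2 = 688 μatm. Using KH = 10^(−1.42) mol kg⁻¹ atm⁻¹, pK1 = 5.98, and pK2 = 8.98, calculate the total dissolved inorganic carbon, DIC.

DIC = 1.87 mmol/kg

[CO2*] = KH · pCO2 = 10^(−1.42) × 688×10^-6 = 2.616×10^-5 mol/kg
α₀ = 1/(1 + K1/[H⁺] + K1K2/[H⁺]²) = 1/(1 + 10^+1.82 + 10^+0.64) = 0.01400
DIC = [CO2*]/α₀ = 2.616×10^-5 / 0.01400 = 1.87 mmol/kg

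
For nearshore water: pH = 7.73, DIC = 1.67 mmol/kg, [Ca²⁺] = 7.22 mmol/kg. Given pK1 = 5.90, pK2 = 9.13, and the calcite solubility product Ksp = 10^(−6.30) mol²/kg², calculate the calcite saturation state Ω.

Ω = 0.908

α₂ = 1 / (1 + [H⁺]/K2 + [H⁺]²/(K1K2)) = 1 / (1 + 10^+1.40 + 10^-0.43)
   = 1 / (1 + 25.119 + 0.37154) = 1/26.490 = 0.03775
[CO3²⁻] = α₂ × DIC = 0.03775 × 1.67 = 0.06304 mmol/kg
Ksp = 10^(−6.30) = 5.012×10^-7
Ω = [Ca²⁺][CO3²⁻]/Ksp = (7.22×10^-3)(6.304×10^-5) / 5.012×10^-7 = 0.908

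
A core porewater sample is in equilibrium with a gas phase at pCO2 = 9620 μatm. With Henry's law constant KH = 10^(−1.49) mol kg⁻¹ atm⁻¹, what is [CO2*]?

[CO2*] = 311 μmol/kg

KH = 10^(−1.49) = 3.236×10^-2 mol kg⁻¹ atm⁻¹
[CO2*] = KH · pCO2 = 3.236×10^-2 × 9620×10^-6 atm = 3.11×10^-4 mol/kg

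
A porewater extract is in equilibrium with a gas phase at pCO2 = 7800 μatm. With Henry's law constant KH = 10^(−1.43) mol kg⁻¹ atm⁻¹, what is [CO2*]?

KH = 10^(−1.43) = 3.715×10^-2 mol kg⁻¹ atm⁻¹
[CO2*] = KH · pCO2 = 3.715×10^-2 × 7800×10^-6 atm = 2.90×10^-4 mol/kg

[CO2*] = 290 μmol/kg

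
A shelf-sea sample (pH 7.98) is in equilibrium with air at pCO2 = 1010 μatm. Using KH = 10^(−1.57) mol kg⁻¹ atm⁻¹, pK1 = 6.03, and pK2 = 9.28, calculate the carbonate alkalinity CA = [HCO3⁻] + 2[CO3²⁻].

CA = 2.67 mmol/kg

[CO2*] = KH · pCO2 = 10^(−1.57) × 1010×10^-6 = 2.718×10^-5 mol/kg
α₀ = 1/(1 + K1/[H⁺] + K1K2/[H⁺]²) = 1/(1 + 10^+1.95 + 10^+0.65) = 0.01057
DIC = [CO2*]/α₀ = 2.718×10^-5 / 0.01057 = 2.571 mmol/kg
CA = (α₁ + 2α₂)·DIC = (0.9422 + 2×0.04722) × 2.571 = 2.67 mmol/kg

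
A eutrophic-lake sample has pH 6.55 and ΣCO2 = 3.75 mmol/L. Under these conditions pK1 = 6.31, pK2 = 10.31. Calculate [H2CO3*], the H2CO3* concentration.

α₀ = 1 / (1 + K1/[H⁺] + K1K2/[H⁺]²) = 1 / (1 + 10^+0.24 + 10^-3.52)
   = 1 / (1 + 1.7378 + 0.00030200) = 1/2.7381 = 0.3652
[CO2*] = α₀ × DIC = 0.3652 × 3.75 = 1.37 mmol/L

[CO2*] = 1.37 mmol/L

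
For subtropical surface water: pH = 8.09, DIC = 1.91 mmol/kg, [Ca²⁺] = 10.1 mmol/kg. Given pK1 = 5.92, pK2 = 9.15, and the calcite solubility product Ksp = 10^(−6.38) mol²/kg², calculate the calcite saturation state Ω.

Ω = 3.68

α₂ = 1 / (1 + [H⁺]/K2 + [H⁺]²/(K1K2)) = 1 / (1 + 10^+1.06 + 10^-1.11)
   = 1 / (1 + 11.482 + 0.077625) = 1/12.559 = 0.07962
[CO3²⁻] = α₂ × DIC = 0.07962 × 1.91 = 0.1521 mmol/kg
Ksp = 10^(−6.38) = 4.169×10^-7
Ω = [Ca²⁺][CO3²⁻]/Ksp = (10.1×10^-3)(1.521×10^-4) / 4.169×10^-7 = 3.68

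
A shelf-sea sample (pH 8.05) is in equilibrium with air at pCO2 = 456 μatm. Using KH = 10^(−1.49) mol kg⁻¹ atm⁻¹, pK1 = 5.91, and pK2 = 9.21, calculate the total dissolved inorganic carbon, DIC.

DIC = 2.19 mmol/kg

[CO2*] = KH · pCO2 = 10^(−1.49) × 456×10^-6 = 1.476×10^-5 mol/kg
α₀ = 1/(1 + K1/[H⁺] + K1K2/[H⁺]²) = 1/(1 + 10^+2.14 + 10^+0.98) = 0.006730
DIC = [CO2*]/α₀ = 1.476×10^-5 / 0.006730 = 2.19 mmol/kg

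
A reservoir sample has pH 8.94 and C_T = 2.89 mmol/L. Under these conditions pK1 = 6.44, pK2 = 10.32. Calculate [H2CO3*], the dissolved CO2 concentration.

α₀ = 1 / (1 + K1/[H⁺] + K1K2/[H⁺]²) = 1 / (1 + 10^+2.50 + 10^+1.12)
   = 1 / (1 + 316.23 + 13.183) = 1/330.41 = 0.003027
[CO2*] = α₀ × DIC = 0.003027 × 2.89 = 0.00875 mmol/L = 8.75 μmol/L

[CO2*] = 8.75 μmol/L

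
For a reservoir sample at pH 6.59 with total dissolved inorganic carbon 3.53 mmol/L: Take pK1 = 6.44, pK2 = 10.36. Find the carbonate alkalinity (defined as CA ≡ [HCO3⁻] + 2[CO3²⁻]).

CA = 2.07 mmol/L

CA = [HCO3⁻] + 2[CO3²⁻] = (α₁ + 2α₂)·DIC
At pH 6.59: [H⁺]/K1 = 10^-0.15 = 0.70795, K2/[H⁺] = 10^-3.77 = 0.00016982
α₁ = 1/(1 + 0.70795 + 0.00016982) = 1/1.7081 = 0.5854; α₂ = α₁·K2/[H⁺] = 9.942×10^-5
α₁ + 2α₂ = 0.5856
CA = 0.5856 × 3.53 = 2.07 mmol/L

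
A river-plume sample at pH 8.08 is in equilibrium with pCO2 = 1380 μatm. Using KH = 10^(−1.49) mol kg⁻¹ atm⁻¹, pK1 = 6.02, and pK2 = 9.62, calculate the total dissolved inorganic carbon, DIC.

[CO2*] = KH · pCO2 = 10^(−1.49) × 1380×10^-6 = 4.466×10^-5 mol/kg
α₀ = 1/(1 + K1/[H⁺] + K1K2/[H⁺]²) = 1/(1 + 10^+2.06 + 10^+0.52) = 0.008394
DIC = [CO2*]/α₀ = 4.466×10^-5 / 0.008394 = 5.32 mmol/kg

DIC = 5.32 mmol/kg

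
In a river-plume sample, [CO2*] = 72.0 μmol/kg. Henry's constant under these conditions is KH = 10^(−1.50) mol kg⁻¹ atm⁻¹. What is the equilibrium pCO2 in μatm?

KH = 10^(−1.50) = 3.162×10^-2 mol kg⁻¹ atm⁻¹
pCO2 = [CO2*]/KH = 72.0×10^-6 / 3.162×10^-2 = 2.28×10^-3 atm = 2280 μatm

pCO2 = 2280 μatm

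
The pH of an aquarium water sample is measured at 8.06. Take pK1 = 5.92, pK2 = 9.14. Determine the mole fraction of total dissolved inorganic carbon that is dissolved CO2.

α₀ = 1 / (1 + K1/[H⁺] + K1K2/[H⁺]²) = 1 / (1 + 10^+2.14 + 10^+1.06)
   = 1 / (1 + 138.04 + 11.482) = 1/150.52 = 0.006644

α₀ = 0.00664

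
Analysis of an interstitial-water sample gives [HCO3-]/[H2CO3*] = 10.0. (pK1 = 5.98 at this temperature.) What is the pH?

pH = 6.98

From K1 = [H⁺][HCO3-]/[H2CO3*]:  pH = pK1 + log₁₀([HCO3-]/[H2CO3*])
log₁₀(10.0) = +1.000
pH = 5.98 + (+1.000) = 6.98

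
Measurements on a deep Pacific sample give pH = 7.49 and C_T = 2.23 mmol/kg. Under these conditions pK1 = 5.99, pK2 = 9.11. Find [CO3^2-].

α₂ = 1 / (1 + [H⁺]/K2 + [H⁺]²/(K1K2)) = 1 / (1 + 10^+1.62 + 10^+0.12)
   = 1 / (1 + 41.687 + 1.3183) = 1/44.005 = 0.02272
[CO3²⁻] = α₂ × DIC = 0.02272 × 2.23 = 0.0507 mmol/kg

[CO3²⁻] = 0.0507 mmol/kg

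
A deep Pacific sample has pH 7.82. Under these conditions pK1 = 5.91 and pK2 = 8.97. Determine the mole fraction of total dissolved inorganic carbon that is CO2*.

α₀ = 1 / (1 + K1/[H⁺] + K1K2/[H⁺]²) = 1 / (1 + 10^+1.91 + 10^+0.76)
   = 1 / (1 + 81.283 + 5.7544) = 1/88.037 = 0.01136

α₀ = 0.0114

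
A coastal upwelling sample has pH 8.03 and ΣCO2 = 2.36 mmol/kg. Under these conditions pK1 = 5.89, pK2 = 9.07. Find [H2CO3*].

α₀ = 1 / (1 + K1/[H⁺] + K1K2/[H⁺]²) = 1 / (1 + 10^+2.14 + 10^+1.10)
   = 1 / (1 + 138.04 + 12.589) = 1/151.63 = 0.006595
[CO2*] = α₀ × DIC = 0.006595 × 2.36 = 0.0156 mmol/kg = 15.6 μmol/kg

[CO2*] = 15.6 μmol/kg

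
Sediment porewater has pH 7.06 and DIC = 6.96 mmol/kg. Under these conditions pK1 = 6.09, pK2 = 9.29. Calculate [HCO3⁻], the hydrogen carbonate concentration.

[HCO3⁻] = 6.25 mmol/kg

α₁ = 1 / (1 + [H⁺]/K1 + K2/[H⁺]) = 1 / (1 + 10^-0.97 + 10^-2.23)
   = 1 / (1 + 0.10715 + 0.0058884) = 1/1.1130 = 0.8984
[HCO3⁻] = α₁ × DIC = 0.8984 × 6.96 = 6.25 mmol/kg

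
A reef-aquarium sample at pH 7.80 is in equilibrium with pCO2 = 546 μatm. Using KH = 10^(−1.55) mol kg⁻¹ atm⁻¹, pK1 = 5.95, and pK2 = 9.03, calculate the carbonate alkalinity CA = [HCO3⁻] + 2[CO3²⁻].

CA = 1.22 mmol/kg

[CO2*] = KH · pCO2 = 10^(−1.55) × 546×10^-6 = 1.539×10^-5 mol/kg
α₀ = 1/(1 + K1/[H⁺] + K1K2/[H⁺]²) = 1/(1 + 10^+1.85 + 10^+0.62) = 0.01316
DIC = [CO2*]/α₀ = 1.539×10^-5 / 0.01316 = 1.169 mmol/kg
CA = (α₁ + 2α₂)·DIC = (0.9320 + 2×0.05488) × 1.169 = 1.22 mmol/kg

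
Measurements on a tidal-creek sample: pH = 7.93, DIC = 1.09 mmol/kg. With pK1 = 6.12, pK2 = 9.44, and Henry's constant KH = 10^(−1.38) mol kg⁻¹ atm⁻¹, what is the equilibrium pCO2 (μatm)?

pCO2 = 387 μatm

α₀ = 1 / (1 + K1/[H⁺] + K1K2/[H⁺]²) = 1 / (1 + 10^+1.81 + 10^+0.30)
   = 1 / (1 + 64.565 + 1.9953) = 1/67.561 = 0.01480
[CO2*] = α₀ × DIC = 0.01480 × 1.09 = 0.01613 mmol/kg = 16.13 μmol/kg
pCO2 = [CO2*]/KH = 1.613×10^-5 / 4.169×10^-2 = 387 μatm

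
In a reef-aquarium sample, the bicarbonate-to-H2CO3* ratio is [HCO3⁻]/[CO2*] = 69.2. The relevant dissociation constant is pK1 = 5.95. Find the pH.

pH = 7.79

From K1 = [H⁺][HCO3⁻]/[CO2*]:  pH = pK1 + log₁₀([HCO3⁻]/[CO2*])
log₁₀(69.2) = +1.840
pH = 5.95 + (+1.840) = 7.79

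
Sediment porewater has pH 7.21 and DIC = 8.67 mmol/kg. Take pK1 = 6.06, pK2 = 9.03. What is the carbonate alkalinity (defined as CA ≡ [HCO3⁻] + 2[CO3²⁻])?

CA = [HCO3⁻] + 2[CO3²⁻] = (α₁ + 2α₂)·DIC
At pH 7.21: [H⁺]/K1 = 10^-1.15 = 0.070795, K2/[H⁺] = 10^-1.82 = 0.015136
α₁ = 1/(1 + 0.070795 + 0.015136) = 1/1.0859 = 0.9209; α₂ = α₁·K2/[H⁺] = 0.01394
α₁ + 2α₂ = 0.9487
CA = 0.9487 × 8.67 = 8.23 mmol/kg

CA = 8.23 mmol/kg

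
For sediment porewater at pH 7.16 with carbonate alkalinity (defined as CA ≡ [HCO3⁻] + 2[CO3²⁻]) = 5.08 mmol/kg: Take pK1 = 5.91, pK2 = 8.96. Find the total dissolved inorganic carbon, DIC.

DIC = 5.28 mmol/kg

CA = [HCO3⁻] + 2[CO3²⁻] = (α₁ + 2α₂)·DIC
At pH 7.16: [H⁺]/K1 = 10^-1.25 = 0.056234, K2/[H⁺] = 10^-1.80 = 0.015849
α₁ = 1/(1 + 0.056234 + 0.015849) = 1/1.0721 = 0.9328; α₂ = α₁·K2/[H⁺] = 0.01478
α₁ + 2α₂ = 0.9623
DIC = CA / (α₁ + 2α₂) = 5.08 / 0.9623 = 5.28 mmol/kg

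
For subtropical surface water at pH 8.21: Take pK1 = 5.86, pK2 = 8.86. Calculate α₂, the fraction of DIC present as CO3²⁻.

α₂ = 0.182

α₂ = 1 / (1 + [H⁺]/K2 + [H⁺]²/(K1K2)) = 1 / (1 + 10^+0.65 + 10^-1.70)
   = 1 / (1 + 4.4668 + 0.019953) = 1/5.4868 = 0.1823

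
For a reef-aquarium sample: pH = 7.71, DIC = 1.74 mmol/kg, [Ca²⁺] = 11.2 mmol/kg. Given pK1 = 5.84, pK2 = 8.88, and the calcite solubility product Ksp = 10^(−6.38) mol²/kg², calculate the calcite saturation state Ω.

Ω = 2.92

α₂ = 1 / (1 + [H⁺]/K2 + [H⁺]²/(K1K2)) = 1 / (1 + 10^+1.17 + 10^-0.70)
   = 1 / (1 + 14.791 + 0.19953) = 1/15.991 = 0.06254
[CO3²⁻] = α₂ × DIC = 0.06254 × 1.74 = 0.1088 mmol/kg
Ksp = 10^(−6.38) = 4.169×10^-7
Ω = [Ca²⁺][CO3²⁻]/Ksp = (11.2×10^-3)(1.088×10^-4) / 4.169×10^-7 = 2.92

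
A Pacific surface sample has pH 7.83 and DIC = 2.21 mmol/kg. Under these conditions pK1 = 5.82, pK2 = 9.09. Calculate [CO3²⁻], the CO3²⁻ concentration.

α₂ = 1 / (1 + [H⁺]/K2 + [H⁺]²/(K1K2)) = 1 / (1 + 10^+1.26 + 10^-0.75)
   = 1 / (1 + 18.197 + 0.17783) = 1/19.375 = 0.05161
[CO3²⁻] = α₂ × DIC = 0.05161 × 2.21 = 0.114 mmol/kg

[CO3²⁻] = 0.114 mmol/kg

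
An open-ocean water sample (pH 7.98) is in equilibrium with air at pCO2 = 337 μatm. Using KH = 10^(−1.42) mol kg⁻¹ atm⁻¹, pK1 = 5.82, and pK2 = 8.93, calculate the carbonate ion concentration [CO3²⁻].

[CO3²⁻] = 0.208 mmol/kg

[CO2*] = KH · pCO2 = 10^(−1.42) × 337×10^-6 = 1.281×10^-5 mol/kg
α₀ = 1/(1 + K1/[H⁺] + K1K2/[H⁺]²) = 1/(1 + 10^+2.16 + 10^+1.21) = 0.006182
DIC = [CO2*]/α₀ = 1.281×10^-5 / 0.006182 = 2.073 mmol/kg
[CO3²⁻] = α₂·DIC; α₂ = 0.1003, so [CO3²⁻] = 0.1003 × 2.073 = 0.208 mmol/kg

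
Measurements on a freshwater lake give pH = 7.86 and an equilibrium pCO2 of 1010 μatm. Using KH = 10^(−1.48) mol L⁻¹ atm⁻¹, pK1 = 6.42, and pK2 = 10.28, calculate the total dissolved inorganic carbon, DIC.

DIC = 0.958 mmol/L

[CO2*] = KH · pCO2 = 10^(−1.48) × 1010×10^-6 = 3.344×10^-5 mol/L
α₀ = 1/(1 + K1/[H⁺] + K1K2/[H⁺]²) = 1/(1 + 10^+1.44 + 10^-0.98) = 0.03491
DIC = [CO2*]/α₀ = 3.344×10^-5 / 0.03491 = 0.958 mmol/L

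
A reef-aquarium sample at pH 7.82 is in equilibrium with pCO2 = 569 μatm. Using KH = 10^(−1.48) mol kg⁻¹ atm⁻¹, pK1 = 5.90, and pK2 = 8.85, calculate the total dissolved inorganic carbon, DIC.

[CO2*] = KH · pCO2 = 10^(−1.48) × 569×10^-6 = 1.884×10^-5 mol/kg
α₀ = 1/(1 + K1/[H⁺] + K1K2/[H⁺]²) = 1/(1 + 10^+1.92 + 10^+0.89) = 0.01088
DIC = [CO2*]/α₀ = 1.884×10^-5 / 0.01088 = 1.73 mmol/kg

DIC = 1.73 mmol/kg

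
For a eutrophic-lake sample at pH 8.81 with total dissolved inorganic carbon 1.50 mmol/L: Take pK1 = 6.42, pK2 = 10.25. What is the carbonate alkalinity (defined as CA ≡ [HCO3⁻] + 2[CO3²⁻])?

CA = [HCO3⁻] + 2[CO3²⁻] = (α₁ + 2α₂)·DIC
At pH 8.81: [H⁺]/K1 = 10^-2.39 = 0.0040738, K2/[H⁺] = 10^-1.44 = 0.036308
α₁ = 1/(1 + 0.0040738 + 0.036308) = 1/1.0404 = 0.9612; α₂ = α₁·K2/[H⁺] = 0.03490
α₁ + 2α₂ = 1.0310
CA = 1.0310 × 1.50 = 1.55 mmol/L

CA = 1.55 mmol/L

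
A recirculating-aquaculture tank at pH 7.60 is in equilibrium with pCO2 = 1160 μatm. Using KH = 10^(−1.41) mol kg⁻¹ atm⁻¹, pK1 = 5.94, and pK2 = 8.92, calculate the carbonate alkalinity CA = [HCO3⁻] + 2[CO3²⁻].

CA = 2.26 mmol/kg

[CO2*] = KH · pCO2 = 10^(−1.41) × 1160×10^-6 = 4.513×10^-5 mol/kg
α₀ = 1/(1 + K1/[H⁺] + K1K2/[H⁺]²) = 1/(1 + 10^+1.66 + 10^+0.34) = 0.02045
DIC = [CO2*]/α₀ = 4.513×10^-5 / 0.02045 = 2.207 mmol/kg
CA = (α₁ + 2α₂)·DIC = (0.9348 + 2×0.04474) × 2.207 = 2.26 mmol/kg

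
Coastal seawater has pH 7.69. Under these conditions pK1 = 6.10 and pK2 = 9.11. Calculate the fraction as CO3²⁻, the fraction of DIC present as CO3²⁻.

α₂ = 0.0357

α₂ = 1 / (1 + [H⁺]/K2 + [H⁺]²/(K1K2)) = 1 / (1 + 10^+1.42 + 10^-0.17)
   = 1 / (1 + 26.303 + 0.67608) = 1/27.979 = 0.03574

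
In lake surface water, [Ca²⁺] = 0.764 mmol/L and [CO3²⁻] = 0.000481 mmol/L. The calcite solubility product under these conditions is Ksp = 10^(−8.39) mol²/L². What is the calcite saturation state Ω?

Ω = 0.0902

Ksp = 10^(−8.39) = 4.074×10^-9
Ω = [Ca²⁺][CO3²⁻]/Ksp = (0.764×10^-3)(0.000481×10^-3) / 4.074×10^-9 = 0.0902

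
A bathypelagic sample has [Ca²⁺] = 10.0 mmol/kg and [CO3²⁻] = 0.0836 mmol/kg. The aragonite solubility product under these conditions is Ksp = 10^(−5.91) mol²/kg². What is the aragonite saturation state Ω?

Ksp = 10^(−5.91) = 1.230×10^-6
Ω = [Ca²⁺][CO3²⁻]/Ksp = (10.0×10^-3)(0.0836×10^-3) / 1.230×10^-6 = 0.680

Ω = 0.680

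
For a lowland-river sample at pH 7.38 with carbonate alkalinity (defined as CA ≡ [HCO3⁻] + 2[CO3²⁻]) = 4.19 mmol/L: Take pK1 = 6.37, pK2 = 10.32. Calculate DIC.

CA = [HCO3⁻] + 2[CO3²⁻] = (α₁ + 2α₂)·DIC
At pH 7.38: [H⁺]/K1 = 10^-1.01 = 0.097724, K2/[H⁺] = 10^-2.94 = 0.0011482
α₁ = 1/(1 + 0.097724 + 0.0011482) = 1/1.0989 = 0.9100; α₂ = α₁·K2/[H⁺] = 0.001045
α₁ + 2α₂ = 0.9121
DIC = CA / (α₁ + 2α₂) = 4.19 / 0.9121 = 4.59 mmol/L

DIC = 4.59 mmol/L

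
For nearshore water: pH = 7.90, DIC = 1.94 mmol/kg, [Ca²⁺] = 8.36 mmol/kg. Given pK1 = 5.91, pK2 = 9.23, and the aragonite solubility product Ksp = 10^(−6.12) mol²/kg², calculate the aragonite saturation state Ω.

α₂ = 1 / (1 + [H⁺]/K2 + [H⁺]²/(K1K2)) = 1 / (1 + 10^+1.33 + 10^-0.66)
   = 1 / (1 + 21.380 + 0.21878) = 1/22.598 = 0.04425
[CO3²⁻] = α₂ × DIC = 0.04425 × 1.94 = 0.08585 mmol/kg
Ksp = 10^(−6.12) = 7.586×10^-7
Ω = [Ca²⁺][CO3²⁻]/Ksp = (8.36×10^-3)(8.585×10^-5) / 7.586×10^-7 = 0.946

Ω = 0.946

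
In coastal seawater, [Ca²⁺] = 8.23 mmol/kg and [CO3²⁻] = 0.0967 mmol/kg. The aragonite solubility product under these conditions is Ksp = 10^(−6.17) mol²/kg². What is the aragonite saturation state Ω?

Ksp = 10^(−6.17) = 6.761×10^-7
Ω = [Ca²⁺][CO3²⁻]/Ksp = (8.23×10^-3)(0.0967×10^-3) / 6.761×10^-7 = 1.18

Ω = 1.18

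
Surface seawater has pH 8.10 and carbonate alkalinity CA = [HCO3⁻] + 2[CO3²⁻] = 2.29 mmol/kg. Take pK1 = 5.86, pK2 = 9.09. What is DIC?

DIC = 2.11 mmol/kg

CA = [HCO3⁻] + 2[CO3²⁻] = (α₁ + 2α₂)·DIC
At pH 8.10: [H⁺]/K1 = 10^-2.24 = 0.0057544, K2/[H⁺] = 10^-0.99 = 0.10233
α₁ = 1/(1 + 0.0057544 + 0.10233) = 1/1.1081 = 0.9025; α₂ = α₁·K2/[H⁺] = 0.09235
α₁ + 2α₂ = 1.0872
DIC = CA / (α₁ + 2α₂) = 2.29 / 1.0872 = 2.11 mmol/kg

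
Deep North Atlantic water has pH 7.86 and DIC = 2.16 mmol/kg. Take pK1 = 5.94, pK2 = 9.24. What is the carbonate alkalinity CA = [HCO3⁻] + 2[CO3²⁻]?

CA = [HCO3⁻] + 2[CO3²⁻] = (α₁ + 2α₂)·DIC
At pH 7.86: [H⁺]/K1 = 10^-1.92 = 0.012023, K2/[H⁺] = 10^-1.38 = 0.041687
α₁ = 1/(1 + 0.012023 + 0.041687) = 1/1.0537 = 0.9490; α₂ = α₁·K2/[H⁺] = 0.03956
α₁ + 2α₂ = 1.0282
CA = 1.0282 × 2.16 = 2.22 mmol/kg

CA = 2.22 mmol/kg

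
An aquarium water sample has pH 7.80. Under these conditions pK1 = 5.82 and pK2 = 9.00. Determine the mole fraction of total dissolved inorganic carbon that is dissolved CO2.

α₀ = 0.00975

α₀ = 1 / (1 + K1/[H⁺] + K1K2/[H⁺]²) = 1 / (1 + 10^+1.98 + 10^+0.78)
   = 1 / (1 + 95.499 + 6.0256) = 1/102.52 = 0.009754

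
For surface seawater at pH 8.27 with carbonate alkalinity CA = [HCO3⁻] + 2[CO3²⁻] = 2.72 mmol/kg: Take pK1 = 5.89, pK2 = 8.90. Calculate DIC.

CA = [HCO3⁻] + 2[CO3²⁻] = (α₁ + 2α₂)·DIC
At pH 8.27: [H⁺]/K1 = 10^-2.38 = 0.0041687, K2/[H⁺] = 10^-0.63 = 0.23442
α₁ = 1/(1 + 0.0041687 + 0.23442) = 1/1.2386 = 0.8074; α₂ = α₁·K2/[H⁺] = 0.1893
α₁ + 2α₂ = 1.1859
DIC = CA / (α₁ + 2α₂) = 2.72 / 1.1859 = 2.29 mmol/kg

DIC = 2.29 mmol/kg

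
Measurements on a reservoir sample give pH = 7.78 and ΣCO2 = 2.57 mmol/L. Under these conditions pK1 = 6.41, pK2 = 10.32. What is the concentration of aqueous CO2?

[CO2*] = 0.105 mmol/L

α₀ = 1 / (1 + K1/[H⁺] + K1K2/[H⁺]²) = 1 / (1 + 10^+1.37 + 10^-1.17)
   = 1 / (1 + 23.442 + 0.067608) = 1/24.510 = 0.04080
[CO2*] = α₀ × DIC = 0.04080 × 2.57 = 0.105 mmol/L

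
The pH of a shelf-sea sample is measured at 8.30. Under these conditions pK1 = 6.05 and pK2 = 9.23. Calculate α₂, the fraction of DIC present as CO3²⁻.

α₂ = 1 / (1 + [H⁺]/K2 + [H⁺]²/(K1K2)) = 1 / (1 + 10^+0.93 + 10^-1.32)
   = 1 / (1 + 8.5114 + 0.047863) = 1/9.5592 = 0.1046

α₂ = 0.105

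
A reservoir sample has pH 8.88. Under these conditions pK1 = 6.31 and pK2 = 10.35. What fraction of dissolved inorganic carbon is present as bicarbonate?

α₁ = 0.965

α₁ = 1 / (1 + [H⁺]/K1 + K2/[H⁺]) = 1 / (1 + 10^-2.57 + 10^-1.47)
   = 1 / (1 + 0.0026915 + 0.033884) = 1/1.0366 = 0.9647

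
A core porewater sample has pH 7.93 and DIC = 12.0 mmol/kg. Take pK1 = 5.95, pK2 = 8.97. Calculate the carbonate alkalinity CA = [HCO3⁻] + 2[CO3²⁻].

CA = [HCO3⁻] + 2[CO3²⁻] = (α₁ + 2α₂)·DIC
At pH 7.93: [H⁺]/K1 = 10^-1.98 = 0.010471, K2/[H⁺] = 10^-1.04 = 0.091201
α₁ = 1/(1 + 0.010471 + 0.091201) = 1/1.1017 = 0.9077; α₂ = α₁·K2/[H⁺] = 0.08278
α₁ + 2α₂ = 1.0733
CA = 1.0733 × 12.0 = 12.9 mmol/kg

CA = 12.9 mmol/kg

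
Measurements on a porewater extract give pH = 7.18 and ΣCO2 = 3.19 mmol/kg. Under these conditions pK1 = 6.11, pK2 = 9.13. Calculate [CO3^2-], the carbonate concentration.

α₂ = 1 / (1 + [H⁺]/K2 + [H⁺]²/(K1K2)) = 1 / (1 + 10^+1.95 + 10^+0.88)
   = 1 / (1 + 89.125 + 7.5858) = 1/97.711 = 0.01023
[CO3²⁻] = α₂ × DIC = 0.01023 × 3.19 = 0.0326 mmol/kg

[CO3²⁻] = 0.0326 mmol/kg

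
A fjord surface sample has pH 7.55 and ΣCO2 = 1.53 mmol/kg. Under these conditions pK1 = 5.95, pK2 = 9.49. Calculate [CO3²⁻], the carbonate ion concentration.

α₂ = 1 / (1 + [H⁺]/K2 + [H⁺]²/(K1K2)) = 1 / (1 + 10^+1.94 + 10^+0.34)
   = 1 / (1 + 87.096 + 2.1878) = 1/90.284 = 0.01108
[CO3²⁻] = α₂ × DIC = 0.01108 × 1.53 = 0.0169 mmol/kg = 16.9 μmol/kg

[CO3²⁻] = 16.9 μmol/kg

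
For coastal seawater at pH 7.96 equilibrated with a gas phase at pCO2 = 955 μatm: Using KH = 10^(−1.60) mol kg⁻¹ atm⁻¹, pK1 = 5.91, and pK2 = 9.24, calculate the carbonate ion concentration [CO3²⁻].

[CO2*] = KH · pCO2 = 10^(−1.60) × 955×10^-6 = 2.399×10^-5 mol/kg
α₀ = 1/(1 + K1/[H⁺] + K1K2/[H⁺]²) = 1/(1 + 10^+2.05 + 10^+0.77) = 0.008397
DIC = [CO2*]/α₀ = 2.399×10^-5 / 0.008397 = 2.857 mmol/kg
[CO3²⁻] = α₂·DIC; α₂ = 0.04945, so [CO3²⁻] = 0.04945 × 2.857 = 0.141 mmol/kg

[CO3²⁻] = 0.141 mmol/kg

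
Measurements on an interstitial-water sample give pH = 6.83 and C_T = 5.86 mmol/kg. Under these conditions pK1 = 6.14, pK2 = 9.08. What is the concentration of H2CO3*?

[CO2*] = 0.989 mmol/kg

α₀ = 1 / (1 + K1/[H⁺] + K1K2/[H⁺]²) = 1 / (1 + 10^+0.69 + 10^-1.56)
   = 1 / (1 + 4.8978 + 0.027542) = 1/5.9253 = 0.1688
[CO2*] = α₀ × DIC = 0.1688 × 5.86 = 0.989 mmol/kg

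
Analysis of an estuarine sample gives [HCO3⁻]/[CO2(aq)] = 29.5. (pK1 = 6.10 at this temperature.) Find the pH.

From K1 = [H⁺][HCO3⁻]/[CO2(aq)]:  pH = pK1 + log₁₀([HCO3⁻]/[CO2(aq)])
log₁₀(29.5) = +1.470
pH = 6.10 + (+1.470) = 7.57

pH = 7.57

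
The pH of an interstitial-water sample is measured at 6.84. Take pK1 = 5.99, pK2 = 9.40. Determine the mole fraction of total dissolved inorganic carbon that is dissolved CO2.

α₀ = 1 / (1 + K1/[H⁺] + K1K2/[H⁺]²) = 1 / (1 + 10^+0.85 + 10^-1.71)
   = 1 / (1 + 7.0795 + 0.019498) = 1/8.0990 = 0.1235

α₀ = 0.123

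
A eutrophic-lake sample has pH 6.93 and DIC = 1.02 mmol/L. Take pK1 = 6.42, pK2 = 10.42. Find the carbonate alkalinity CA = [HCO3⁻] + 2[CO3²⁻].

CA = [HCO3⁻] + 2[CO3²⁻] = (α₁ + 2α₂)·DIC
At pH 6.93: [H⁺]/K1 = 10^-0.51 = 0.30903, K2/[H⁺] = 10^-3.49 = 0.00032359
α₁ = 1/(1 + 0.30903 + 0.00032359) = 1/1.3094 = 0.7637; α₂ = α₁·K2/[H⁺] = 0.0002471
α₁ + 2α₂ = 0.7642
CA = 0.7642 × 1.02 = 0.780 mmol/L

CA = 0.780 mmol/L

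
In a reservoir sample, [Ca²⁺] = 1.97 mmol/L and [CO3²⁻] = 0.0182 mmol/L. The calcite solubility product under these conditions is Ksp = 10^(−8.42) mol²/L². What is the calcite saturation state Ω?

Ksp = 10^(−8.42) = 3.802×10^-9
Ω = [Ca²⁺][CO3²⁻]/Ksp = (1.97×10^-3)(0.0182×10^-3) / 3.802×10^-9 = 9.43

Ω = 9.43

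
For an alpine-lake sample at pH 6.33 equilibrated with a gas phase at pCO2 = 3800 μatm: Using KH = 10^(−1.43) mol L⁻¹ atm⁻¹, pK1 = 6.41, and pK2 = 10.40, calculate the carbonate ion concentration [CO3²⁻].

[CO2*] = KH · pCO2 = 10^(−1.43) × 3800×10^-6 = 1.412×10^-4 mol/L
α₀ = 1/(1 + K1/[H⁺] + K1K2/[H⁺]²) = 1/(1 + 10^-0.08 + 10^-4.15) = 0.5459
DIC = [CO2*]/α₀ = 1.412×10^-4 / 0.5459 = 0.2586 mmol/L
[CO3²⁻] = α₂·DIC; α₂ = 3.865×10^-5, so [CO3²⁻] = 3.865×10^-5 × 0.2586 = 1.00×10^-5 mmol/L = 0.0100 μmol/L

[CO3²⁻] = 0.0100 μmol/L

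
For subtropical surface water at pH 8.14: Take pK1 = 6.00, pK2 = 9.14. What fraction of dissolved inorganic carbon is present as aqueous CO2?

α₀ = 0.00654

α₀ = 1 / (1 + K1/[H⁺] + K1K2/[H⁺]²) = 1 / (1 + 10^+2.14 + 10^+1.14)
   = 1 / (1 + 138.04 + 13.804) = 1/152.84 = 0.006543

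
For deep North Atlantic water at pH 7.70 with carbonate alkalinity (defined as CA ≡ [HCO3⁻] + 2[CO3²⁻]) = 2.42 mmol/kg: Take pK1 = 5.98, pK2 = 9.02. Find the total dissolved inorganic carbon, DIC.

DIC = 2.36 mmol/kg

CA = [HCO3⁻] + 2[CO3²⁻] = (α₁ + 2α₂)·DIC
At pH 7.70: [H⁺]/K1 = 10^-1.72 = 0.019055, K2/[H⁺] = 10^-1.32 = 0.047863
α₁ = 1/(1 + 0.019055 + 0.047863) = 1/1.0669 = 0.9373; α₂ = α₁·K2/[H⁺] = 0.04486
α₁ + 2α₂ = 1.0270
DIC = CA / (α₁ + 2α₂) = 2.42 / 1.0270 = 2.36 mmol/kg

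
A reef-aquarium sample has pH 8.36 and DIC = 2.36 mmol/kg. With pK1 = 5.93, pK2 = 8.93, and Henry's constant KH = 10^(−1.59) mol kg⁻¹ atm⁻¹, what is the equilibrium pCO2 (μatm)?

α₀ = 1 / (1 + K1/[H⁺] + K1K2/[H⁺]²) = 1 / (1 + 10^+2.43 + 10^+1.86)
   = 1 / (1 + 269.15 + 72.444) = 1/342.60 = 0.002919
[CO2*] = α₀ × DIC = 0.002919 × 2.36 = 0.006889 mmol/kg = 6.889 μmol/kg
pCO2 = [CO2*]/KH = 6.889×10^-6 / 2.570×10^-2 = 268 μatm

pCO2 = 268 μatm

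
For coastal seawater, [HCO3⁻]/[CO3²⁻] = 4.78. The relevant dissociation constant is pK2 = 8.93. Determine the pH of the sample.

pH = 8.25

From K2 = [H⁺][CO3²⁻]/[HCO3⁻]:  pH = pK2 − log₁₀([HCO3⁻]/[CO3²⁻])
log₁₀(4.78) = +0.679
pH = 8.93 − (+0.679) = 8.25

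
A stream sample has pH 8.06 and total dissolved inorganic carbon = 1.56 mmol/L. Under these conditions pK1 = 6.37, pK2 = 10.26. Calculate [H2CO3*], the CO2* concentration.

α₀ = 1 / (1 + K1/[H⁺] + K1K2/[H⁺]²) = 1 / (1 + 10^+1.69 + 10^-0.51)
   = 1 / (1 + 48.978 + 0.30903) = 1/50.287 = 0.01989
[CO2*] = α₀ × DIC = 0.01989 × 1.56 = 0.0310 mmol/L

[CO2*] = 0.0310 mmol/L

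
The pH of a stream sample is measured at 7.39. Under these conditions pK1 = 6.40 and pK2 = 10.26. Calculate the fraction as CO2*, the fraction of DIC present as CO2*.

α₀ = 1 / (1 + K1/[H⁺] + K1K2/[H⁺]²) = 1 / (1 + 10^+0.99 + 10^-1.88)
   = 1 / (1 + 9.7724 + 0.013183) = 1/10.786 = 0.09272

α₀ = 0.0927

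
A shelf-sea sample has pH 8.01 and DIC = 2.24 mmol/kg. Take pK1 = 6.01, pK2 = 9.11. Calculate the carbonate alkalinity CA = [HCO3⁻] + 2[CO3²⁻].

CA = 2.38 mmol/kg

CA = [HCO3⁻] + 2[CO3²⁻] = (α₁ + 2α₂)·DIC
At pH 8.01: [H⁺]/K1 = 10^-2.00 = 0.010000, K2/[H⁺] = 10^-1.10 = 0.079433
α₁ = 1/(1 + 0.010000 + 0.079433) = 1/1.0894 = 0.9179; α₂ = α₁·K2/[H⁺] = 0.07291
α₁ + 2α₂ = 1.0637
CA = 1.0637 × 2.24 = 2.38 mmol/kg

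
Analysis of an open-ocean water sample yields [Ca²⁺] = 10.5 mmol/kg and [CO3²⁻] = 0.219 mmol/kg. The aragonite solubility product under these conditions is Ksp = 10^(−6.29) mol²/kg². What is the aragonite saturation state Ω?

Ω = 4.48

Ksp = 10^(−6.29) = 5.129×10^-7
Ω = [Ca²⁺][CO3²⁻]/Ksp = (10.5×10^-3)(0.219×10^-3) / 5.129×10^-7 = 4.48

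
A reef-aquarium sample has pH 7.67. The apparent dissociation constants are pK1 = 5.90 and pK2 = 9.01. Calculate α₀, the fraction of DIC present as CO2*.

α₀ = 0.0160

α₀ = 1 / (1 + K1/[H⁺] + K1K2/[H⁺]²) = 1 / (1 + 10^+1.77 + 10^+0.43)
   = 1 / (1 + 58.884 + 2.6915) = 1/62.576 = 0.01598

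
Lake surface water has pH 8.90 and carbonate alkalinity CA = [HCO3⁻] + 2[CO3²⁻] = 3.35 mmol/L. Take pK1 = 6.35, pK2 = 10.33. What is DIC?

DIC = 3.24 mmol/L

CA = [HCO3⁻] + 2[CO3²⁻] = (α₁ + 2α₂)·DIC
At pH 8.90: [H⁺]/K1 = 10^-2.55 = 0.0028184, K2/[H⁺] = 10^-1.43 = 0.037154
α₁ = 1/(1 + 0.0028184 + 0.037154) = 1/1.0400 = 0.9616; α₂ = α₁·K2/[H⁺] = 0.03573
α₁ + 2α₂ = 1.0330
DIC = CA / (α₁ + 2α₂) = 3.35 / 1.0330 = 3.24 mmol/L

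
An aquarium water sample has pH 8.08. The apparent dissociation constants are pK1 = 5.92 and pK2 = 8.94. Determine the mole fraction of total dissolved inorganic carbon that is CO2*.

α₀ = 0.00604

α₀ = 1 / (1 + K1/[H⁺] + K1K2/[H⁺]²) = 1 / (1 + 10^+2.16 + 10^+1.30)
   = 1 / (1 + 144.54 + 19.953) = 1/165.50 = 0.006042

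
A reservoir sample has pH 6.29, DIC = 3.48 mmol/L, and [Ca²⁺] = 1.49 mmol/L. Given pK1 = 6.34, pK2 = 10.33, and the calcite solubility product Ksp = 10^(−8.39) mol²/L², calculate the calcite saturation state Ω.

Ω = 0.0547

α₂ = 1 / (1 + [H⁺]/K2 + [H⁺]²/(K1K2)) = 1 / (1 + 10^+4.04 + 10^+4.09)
   = 1 / (1 + 1.0965×10^4 + 1.2303×10^4) = 1/2.3268×10^4 = 4.298×10^-5
[CO3²⁻] = α₂ × DIC = 4.298×10^-5 × 3.48 = 0.0001496 mmol/L = 0.1496 μmol/L
Ksp = 10^(−8.39) = 4.074×10^-9
Ω = [Ca²⁺][CO3²⁻]/Ksp = (1.49×10^-3)(1.496×10^-7) / 4.074×10^-9 = 0.0547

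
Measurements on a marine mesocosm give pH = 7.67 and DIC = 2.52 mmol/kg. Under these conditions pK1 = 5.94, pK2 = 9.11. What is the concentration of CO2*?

[CO2*] = 0.0445 mmol/kg

α₀ = 1 / (1 + K1/[H⁺] + K1K2/[H⁺]²) = 1 / (1 + 10^+1.73 + 10^+0.29)
   = 1 / (1 + 53.703 + 1.9498) = 1/56.653 = 0.01765
[CO2*] = α₀ × DIC = 0.01765 × 2.52 = 0.0445 mmol/kg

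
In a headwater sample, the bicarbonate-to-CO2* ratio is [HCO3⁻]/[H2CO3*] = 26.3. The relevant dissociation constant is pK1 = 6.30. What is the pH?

From K1 = [H⁺][HCO3⁻]/[H2CO3*]:  pH = pK1 + log₁₀([HCO3⁻]/[H2CO3*])
log₁₀(26.3) = +1.420
pH = 6.30 + (+1.420) = 7.72

pH = 7.72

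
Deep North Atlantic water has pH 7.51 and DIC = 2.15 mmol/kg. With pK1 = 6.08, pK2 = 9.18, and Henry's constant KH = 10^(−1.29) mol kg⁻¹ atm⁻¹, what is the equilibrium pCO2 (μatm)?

α₀ = 1 / (1 + K1/[H⁺] + K1K2/[H⁺]²) = 1 / (1 + 10^+1.43 + 10^-0.24)
   = 1 / (1 + 26.915 + 0.57544) = 1/28.491 = 0.03510
[CO2*] = α₀ × DIC = 0.03510 × 2.15 = 0.07546 mmol/kg
pCO2 = [CO2*]/KH = 7.546×10^-5 / 5.129×10^-2 = 1470 μatm

pCO2 = 1470 μatm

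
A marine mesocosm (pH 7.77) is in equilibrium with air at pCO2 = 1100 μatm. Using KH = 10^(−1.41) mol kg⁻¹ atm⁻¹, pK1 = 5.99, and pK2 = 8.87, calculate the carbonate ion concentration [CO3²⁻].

[CO2*] = KH · pCO2 = 10^(−1.41) × 1100×10^-6 = 4.279×10^-5 mol/kg
α₀ = 1/(1 + K1/[H⁺] + K1K2/[H⁺]²) = 1/(1 + 10^+1.78 + 10^+0.68) = 0.01514
DIC = [CO2*]/α₀ = 4.279×10^-5 / 0.01514 = 2.826 mmol/kg
[CO3²⁻] = α₂·DIC; α₂ = 0.07247, so [CO3²⁻] = 0.07247 × 2.826 = 0.205 mmol/kg

[CO3²⁻] = 0.205 mmol/kg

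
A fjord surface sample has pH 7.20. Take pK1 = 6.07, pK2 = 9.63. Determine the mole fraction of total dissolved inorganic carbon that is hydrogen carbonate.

α₁ = 0.928

α₁ = 1 / (1 + [H⁺]/K1 + K2/[H⁺]) = 1 / (1 + 10^-1.13 + 10^-2.43)
   = 1 / (1 + 0.074131 + 0.0037154) = 1/1.0778 = 0.9278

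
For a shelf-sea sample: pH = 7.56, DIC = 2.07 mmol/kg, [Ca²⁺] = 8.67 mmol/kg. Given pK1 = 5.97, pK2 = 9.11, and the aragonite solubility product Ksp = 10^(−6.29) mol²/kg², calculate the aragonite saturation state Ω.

α₂ = 1 / (1 + [H⁺]/K2 + [H⁺]²/(K1K2)) = 1 / (1 + 10^+1.55 + 10^-0.04)
   = 1 / (1 + 35.481 + 0.91201) = 1/37.393 = 0.02674
[CO3²⁻] = α₂ × DIC = 0.02674 × 2.07 = 0.05536 mmol/kg
Ksp = 10^(−6.29) = 5.129×10^-7
Ω = [Ca²⁺][CO3²⁻]/Ksp = (8.67×10^-3)(5.536×10^-5) / 5.129×10^-7 = 0.936

Ω = 0.936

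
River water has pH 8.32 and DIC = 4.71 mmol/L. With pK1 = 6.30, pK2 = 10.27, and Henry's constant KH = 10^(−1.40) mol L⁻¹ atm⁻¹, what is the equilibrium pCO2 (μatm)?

pCO2 = 1110 μatm

α₀ = 1 / (1 + K1/[H⁺] + K1K2/[H⁺]²) = 1 / (1 + 10^+2.02 + 10^+0.07)
   = 1 / (1 + 104.71 + 1.1749) = 1/106.89 = 0.009356
[CO2*] = α₀ × DIC = 0.009356 × 4.71 = 0.04406 mmol/L
pCO2 = [CO2*]/KH = 4.406×10^-5 / 3.981×10^-2 = 1110 μatm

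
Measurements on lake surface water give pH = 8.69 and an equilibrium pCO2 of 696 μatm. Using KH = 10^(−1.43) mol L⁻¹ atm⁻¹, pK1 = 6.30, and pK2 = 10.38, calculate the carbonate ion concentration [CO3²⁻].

[CO2*] = KH · pCO2 = 10^(−1.43) × 696×10^-6 = 2.586×10^-5 mol/L
α₀ = 1/(1 + K1/[H⁺] + K1K2/[H⁺]²) = 1/(1 + 10^+2.39 + 10^+0.70) = 0.003976
DIC = [CO2*]/α₀ = 2.586×10^-5 / 0.003976 = 6.503 mmol/L
[CO3²⁻] = α₂·DIC; α₂ = 0.01993, so [CO3²⁻] = 0.01993 × 6.503 = 0.130 mmol/L

[CO3²⁻] = 0.130 mmol/L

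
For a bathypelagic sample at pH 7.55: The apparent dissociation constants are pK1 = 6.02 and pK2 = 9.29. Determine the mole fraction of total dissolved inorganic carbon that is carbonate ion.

α₂ = 0.0174

α₂ = 1 / (1 + [H⁺]/K2 + [H⁺]²/(K1K2)) = 1 / (1 + 10^+1.74 + 10^+0.21)
   = 1 / (1 + 54.954 + 1.6218) = 1/57.576 = 0.01737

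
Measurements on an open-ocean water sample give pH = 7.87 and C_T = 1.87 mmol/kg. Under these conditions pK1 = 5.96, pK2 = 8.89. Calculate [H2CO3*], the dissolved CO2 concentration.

α₀ = 1 / (1 + K1/[H⁺] + K1K2/[H⁺]²) = 1 / (1 + 10^+1.91 + 10^+0.89)
   = 1 / (1 + 81.283 + 7.7625) = 1/90.046 = 0.01111
[CO2*] = α₀ × DIC = 0.01111 × 1.87 = 0.0208 mmol/kg

[CO2*] = 0.0208 mmol/kg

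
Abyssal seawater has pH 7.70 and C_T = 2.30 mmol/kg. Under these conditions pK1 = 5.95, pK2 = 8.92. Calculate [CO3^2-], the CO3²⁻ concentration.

α₂ = 1 / (1 + [H⁺]/K2 + [H⁺]²/(K1K2)) = 1 / (1 + 10^+1.22 + 10^-0.53)
   = 1 / (1 + 16.596 + 0.29512) = 1/17.891 = 0.05589
[CO3²⁻] = α₂ × DIC = 0.05589 × 2.30 = 0.129 mmol/kg

[CO3²⁻] = 0.129 mmol/kg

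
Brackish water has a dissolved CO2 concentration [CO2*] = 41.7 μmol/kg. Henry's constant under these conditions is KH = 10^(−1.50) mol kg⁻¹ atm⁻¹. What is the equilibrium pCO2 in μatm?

pCO2 = 1320 μatm

KH = 10^(−1.50) = 3.162×10^-2 mol kg⁻¹ atm⁻¹
pCO2 = [CO2*]/KH = 41.7×10^-6 / 3.162×10^-2 = 1.32×10^-3 atm = 1320 μatm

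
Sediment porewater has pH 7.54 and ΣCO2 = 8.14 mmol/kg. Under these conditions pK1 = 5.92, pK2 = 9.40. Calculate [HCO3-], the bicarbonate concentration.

α₁ = 1 / (1 + [H⁺]/K1 + K2/[H⁺]) = 1 / (1 + 10^-1.62 + 10^-1.86)
   = 1 / (1 + 0.023988 + 0.013804) = 1/1.0378 = 0.9636
[HCO3⁻] = α₁ × DIC = 0.9636 × 8.14 = 7.84 mmol/kg

[HCO3⁻] = 7.84 mmol/kg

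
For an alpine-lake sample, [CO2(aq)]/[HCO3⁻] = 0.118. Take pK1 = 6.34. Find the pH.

pH = 7.27

From K1 = [H⁺][HCO3⁻]/[CO2(aq)]:  pH = pK1 − log₁₀([CO2(aq)]/[HCO3⁻])
log₁₀(0.118) = -0.928
pH = 6.34 − (-0.928) = 7.27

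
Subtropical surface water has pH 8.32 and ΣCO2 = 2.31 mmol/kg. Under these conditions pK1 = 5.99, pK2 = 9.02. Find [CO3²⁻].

α₂ = 1 / (1 + [H⁺]/K2 + [H⁺]²/(K1K2)) = 1 / (1 + 10^+0.70 + 10^-1.63)
   = 1 / (1 + 5.0119 + 0.023442) = 1/6.0353 = 0.1657
[CO3²⁻] = α₂ × DIC = 0.1657 × 2.31 = 0.383 mmol/kg

[CO3²⁻] = 0.383 mmol/kg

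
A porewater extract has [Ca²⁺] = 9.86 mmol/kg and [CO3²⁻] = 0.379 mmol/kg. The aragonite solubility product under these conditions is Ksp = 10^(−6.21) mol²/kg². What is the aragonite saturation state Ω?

Ω = 6.06

Ksp = 10^(−6.21) = 6.166×10^-7
Ω = [Ca²⁺][CO3²⁻]/Ksp = (9.86×10^-3)(0.379×10^-3) / 6.166×10^-7 = 6.06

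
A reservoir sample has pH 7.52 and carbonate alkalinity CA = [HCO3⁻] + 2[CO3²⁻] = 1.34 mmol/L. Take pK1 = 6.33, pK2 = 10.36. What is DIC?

CA = [HCO3⁻] + 2[CO3²⁻] = (α₁ + 2α₂)·DIC
At pH 7.52: [H⁺]/K1 = 10^-1.19 = 0.064565, K2/[H⁺] = 10^-2.84 = 0.0014454
α₁ = 1/(1 + 0.064565 + 0.0014454) = 1/1.0660 = 0.9381; α₂ = α₁·K2/[H⁺] = 0.001356
α₁ + 2α₂ = 0.9408
DIC = CA / (α₁ + 2α₂) = 1.34 / 0.9408 = 1.42 mmol/L

DIC = 1.42 mmol/L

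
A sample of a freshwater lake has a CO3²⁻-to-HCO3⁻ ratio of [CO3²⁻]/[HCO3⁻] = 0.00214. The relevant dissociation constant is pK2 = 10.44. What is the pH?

pH = 7.77

From K2 = [H⁺][CO3²⁻]/[HCO3⁻]:  pH = pK2 + log₁₀([CO3²⁻]/[HCO3⁻])
log₁₀(0.00214) = -2.670
pH = 10.44 + (-2.670) = 7.77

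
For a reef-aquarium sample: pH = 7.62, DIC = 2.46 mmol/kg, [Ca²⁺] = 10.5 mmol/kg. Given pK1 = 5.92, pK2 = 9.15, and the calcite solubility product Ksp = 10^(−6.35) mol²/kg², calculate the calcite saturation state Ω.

α₂ = 1 / (1 + [H⁺]/K2 + [H⁺]²/(K1K2)) = 1 / (1 + 10^+1.53 + 10^-0.17)
   = 1 / (1 + 33.884 + 0.67608) = 1/35.560 = 0.02812
[CO3²⁻] = α₂ × DIC = 0.02812 × 2.46 = 0.06918 mmol/kg
Ksp = 10^(−6.35) = 4.467×10^-7
Ω = [Ca²⁺][CO3²⁻]/Ksp = (10.5×10^-3)(6.918×10^-5) / 4.467×10^-7 = 1.63

Ω = 1.63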